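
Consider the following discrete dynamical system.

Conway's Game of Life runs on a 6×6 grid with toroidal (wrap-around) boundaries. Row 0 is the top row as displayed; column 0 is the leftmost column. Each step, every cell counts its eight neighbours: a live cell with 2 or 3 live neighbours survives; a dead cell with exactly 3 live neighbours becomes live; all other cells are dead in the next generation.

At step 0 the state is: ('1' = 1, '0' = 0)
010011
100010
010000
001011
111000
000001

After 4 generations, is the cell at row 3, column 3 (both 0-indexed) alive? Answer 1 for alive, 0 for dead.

[0] 010011
100010
010000
001011
111000
000001
[1] 000010
110010
110110
001101
111110
001011
[2] 110010
111010
000000
000000
100000
101000
[3] 000000
101100
010000
000000
010000
100000
[4] 010000
011000
011000
000000
000000
000000

0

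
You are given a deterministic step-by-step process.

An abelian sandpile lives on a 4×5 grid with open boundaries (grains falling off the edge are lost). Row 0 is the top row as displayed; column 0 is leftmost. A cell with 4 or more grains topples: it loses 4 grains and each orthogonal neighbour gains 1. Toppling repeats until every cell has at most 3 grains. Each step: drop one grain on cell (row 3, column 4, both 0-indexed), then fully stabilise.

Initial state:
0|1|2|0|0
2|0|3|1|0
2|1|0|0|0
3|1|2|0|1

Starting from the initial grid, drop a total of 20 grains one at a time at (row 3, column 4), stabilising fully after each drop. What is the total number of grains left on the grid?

[0] 0|1|2|0|0
2|0|3|1|0
2|1|0|0|0
3|1|2|0|1
[1] 0|1|2|0|0
2|0|3|1|0
2|1|0|0|0
3|1|2|0|2
[2] 0|1|2|0|0
2|0|3|1|0
2|1|0|0|0
3|1|2|0|3
[3] 0|1|2|0|0
2|0|3|1|0
2|1|0|0|1
3|1|2|1|0
[4] 0|1|2|0|0
2|0|3|1|0
2|1|0|0|1
3|1|2|1|1
[5] 0|1|2|0|0
2|0|3|1|0
2|1|0|0|1
3|1|2|1|2
[6] 0|1|2|0|0
2|0|3|1|0
2|1|0|0|1
3|1|2|1|3
[7] 0|1|2|0|0
2|0|3|1|0
2|1|0|0|2
3|1|2|2|0
[8] 0|1|2|0|0
2|0|3|1|0
2|1|0|0|2
3|1|2|2|1
[9] 0|1|2|0|0
2|0|3|1|0
2|1|0|0|2
3|1|2|2|2
[10] 0|1|2|0|0
2|0|3|1|0
2|1|0|0|2
3|1|2|2|3
[11] 0|1|2|0|0
2|0|3|1|0
2|1|0|0|3
3|1|2|3|0
[12] 0|1|2|0|0
2|0|3|1|0
2|1|0|0|3
3|1|2|3|1
[13] 0|1|2|0|0
2|0|3|1|0
2|1|0|0|3
3|1|2|3|2
[14] 0|1|2|0|0
2|0|3|1|0
2|1|0|0|3
3|1|2|3|3
[15] 0|1|2|0|0
2|0|3|1|1
2|1|0|2|0
3|1|3|0|2
[16] 0|1|2|0|0
2|0|3|1|1
2|1|0|2|0
3|1|3|0|3
[17] 0|1|2|0|0
2|0|3|1|1
2|1|0|2|1
3|1|3|1|0
[18] 0|1|2|0|0
2|0|3|1|1
2|1|0|2|1
3|1|3|1|1
[19] 0|1|2|0|0
2|0|3|1|1
2|1|0|2|1
3|1|3|1|2
[20] 0|1|2|0|0
2|0|3|1|1
2|1|0|2|1
3|1|3|1|3

27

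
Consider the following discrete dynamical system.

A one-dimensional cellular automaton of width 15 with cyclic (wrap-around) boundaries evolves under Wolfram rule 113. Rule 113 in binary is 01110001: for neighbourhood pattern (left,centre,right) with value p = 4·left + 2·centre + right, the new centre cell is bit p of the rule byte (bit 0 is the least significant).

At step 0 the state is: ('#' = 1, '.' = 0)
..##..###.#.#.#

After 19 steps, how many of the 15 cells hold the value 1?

step 0: ..##..###.#.#.#
step 1: #..##...##.#.#.
step 2: .#..###..##.#.#
step 3: #.#...##..##.#.
step 4: .#.##..##..##.#
step 5: #.#.##..##..##.
step 6: .#.#.##..##..##
step 7: #.#.#.##..##..#
step 8: ##.#.#.##..##..
step 9: .##.#.#.##..##.
step 10: ..##.#.#.##..##
step 11: #..##.#.#.##..#
step 12: ##..##.#.#.##..
step 13: .##..##.#.#.##.
step 14: ..##..##.#.#.##
step 15: #..##..##.#.#.#
step 16: ##..##..##.#.#.
step 17: .##..##..##.#.#
step 18: #.##..##..##.#.
step 19: .#.##..##..##.#

8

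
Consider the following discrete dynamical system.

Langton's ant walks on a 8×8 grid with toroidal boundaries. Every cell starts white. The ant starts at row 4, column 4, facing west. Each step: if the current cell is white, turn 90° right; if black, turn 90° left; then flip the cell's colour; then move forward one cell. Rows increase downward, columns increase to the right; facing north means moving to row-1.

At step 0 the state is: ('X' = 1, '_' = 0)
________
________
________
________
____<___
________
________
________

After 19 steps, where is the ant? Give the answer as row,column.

6,5

k=0  ________
________
________
________
____<___
________
________
________
k=1  ________
________
________
____^___
____X___
________
________
________
k=2  ________
________
________
____X>__
____X___
________
________
________
k=3  ________
________
________
____XX__
____Xv__
________
________
________
k=4  ________
________
________
____XX__
____<X__
________
________
________
k=5  ________
________
________
____XX__
_____X__
____v___
________
________
k=6  ________
________
________
____XX__
_____X__
___<X___
________
________
k=7  ________
________
________
____XX__
___^_X__
___XX___
________
________
k=8  ________
________
________
____XX__
___X>X__
___XX___
________
________
k=9  ________
________
________
____XX__
___XXX__
___Xv___
________
________
k=10  ________
________
________
____XX__
___XXX__
___X_>__
________
________
k=11  ________
________
________
____XX__
___XXX__
___X_X__
_____v__
________
k=12  ________
________
________
____XX__
___XXX__
___X_X__
____<X__
________
k=13  ________
________
________
____XX__
___XXX__
___X^X__
____XX__
________
k=14  ________
________
________
____XX__
___XXX__
___XX>__
____XX__
________
k=15  ________
________
________
____XX__
___XX^__
___XX___
____XX__
________
k=16  ________
________
________
____XX__
___X<___
___XX___
____XX__
________
k=17  ________
________
________
____XX__
___X____
___Xv___
____XX__
________
k=18  ________
________
________
____XX__
___X____
___X_>__
____XX__
________
k=19  ________
________
________
____XX__
___X____
___X_X__
____Xv__
________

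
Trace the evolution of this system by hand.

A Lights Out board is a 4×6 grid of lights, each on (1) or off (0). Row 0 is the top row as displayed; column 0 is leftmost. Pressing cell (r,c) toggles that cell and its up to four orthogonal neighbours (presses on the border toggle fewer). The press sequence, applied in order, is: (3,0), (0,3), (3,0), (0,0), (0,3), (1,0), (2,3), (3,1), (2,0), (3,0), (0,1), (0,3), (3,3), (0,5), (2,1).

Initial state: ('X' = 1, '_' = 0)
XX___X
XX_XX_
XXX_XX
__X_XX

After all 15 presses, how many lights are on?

12

0) XX___X
XX_XX_
XXX_XX
__X_XX
1) XX___X
XX_XX_
_XX_XX
XXX_XX
2) XXXXXX
XX__X_
_XX_XX
XXX_XX
3) XXXXXX
XX__X_
XXX_XX
__X_XX
4) __XXXX
_X__X_
XXX_XX
__X_XX
5) _____X
_X_XX_
XXX_XX
__X_XX
6) X____X
X__XX_
_XX_XX
__X_XX
7) X____X
X___X_
_X_X_X
__XXXX
8) X____X
X___X_
___X_X
XX_XXX
9) X____X
____X_
XX_X_X
_X_XXX
10) X____X
____X_
_X_X_X
X__XXX
11) _XX__X
_X__X_
_X_X_X
X__XXX
12) _X_XXX
_X_XX_
_X_X_X
X__XXX
13) _X_XXX
_X_XX_
_X___X
X_X__X
14) _X_X__
_X_XXX
_X___X
X_X__X
15) _X_X__
___XXX
X_X__X
XXX__X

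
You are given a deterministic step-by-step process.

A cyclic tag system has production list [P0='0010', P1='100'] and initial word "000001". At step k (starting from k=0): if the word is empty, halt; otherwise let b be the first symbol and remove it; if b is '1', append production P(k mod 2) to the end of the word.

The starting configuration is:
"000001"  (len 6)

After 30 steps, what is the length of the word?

3

step 0: "000001"  (len 6)
step 1: "00001"  (len 5)
step 2: "0001"  (len 4)
step 3: "001"  (len 3)
step 4: "01"  (len 2)
step 5: "1"  (len 1)
step 6: "100"  (len 3)
step 7: "000010"  (len 6)
step 8: "00010"  (len 5)
step 9: "0010"  (len 4)
step 10: "010"  (len 3)
step 11: "10"  (len 2)
step 12: "0100"  (len 4)
step 13: "100"  (len 3)
step 14: "00100"  (len 5)
step 15: "0100"  (len 4)
step 16: "100"  (len 3)
step 17: "000010"  (len 6)
step 18: "00010"  (len 5)
step 19: "0010"  (len 4)
step 20: "010"  (len 3)
step 21: "10"  (len 2)
step 22: "0100"  (len 4)
step 23: "100"  (len 3)
step 24: "00100"  (len 5)
step 25: "0100"  (len 4)
step 26: "100"  (len 3)
step 27: "000010"  (len 6)
step 28: "00010"  (len 5)
step 29: "0010"  (len 4)
step 30: "010"  (len 3)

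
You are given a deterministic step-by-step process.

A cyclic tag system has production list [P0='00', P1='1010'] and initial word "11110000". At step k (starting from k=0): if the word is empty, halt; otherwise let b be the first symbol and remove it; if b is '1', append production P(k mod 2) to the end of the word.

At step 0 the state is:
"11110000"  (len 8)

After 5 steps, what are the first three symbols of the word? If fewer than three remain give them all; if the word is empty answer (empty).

step 0: "11110000"  (len 8)
step 1: "111000000"  (len 9)
step 2: "110000001010"  (len 12)
step 3: "1000000101000"  (len 13)
step 4: "0000001010001010"  (len 16)
step 5: "000001010001010"  (len 15)

000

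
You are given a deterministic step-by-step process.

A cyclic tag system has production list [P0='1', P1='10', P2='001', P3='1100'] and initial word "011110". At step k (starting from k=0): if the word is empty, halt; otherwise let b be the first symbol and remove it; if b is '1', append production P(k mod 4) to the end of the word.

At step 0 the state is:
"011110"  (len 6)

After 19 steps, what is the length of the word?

15

0) "011110"  (len 6)
1) "11110"  (len 5)
2) "111010"  (len 6)
3) "11010001"  (len 8)
4) "10100011100"  (len 11)
5) "01000111001"  (len 11)
6) "1000111001"  (len 10)
7) "000111001001"  (len 12)
8) "00111001001"  (len 11)
9) "0111001001"  (len 10)
10) "111001001"  (len 9)
11) "11001001001"  (len 11)
12) "10010010011100"  (len 14)
13) "00100100111001"  (len 14)
14) "0100100111001"  (len 13)
15) "100100111001"  (len 12)
16) "001001110011100"  (len 15)
17) "01001110011100"  (len 14)
18) "1001110011100"  (len 13)
19) "001110011100001"  (len 15)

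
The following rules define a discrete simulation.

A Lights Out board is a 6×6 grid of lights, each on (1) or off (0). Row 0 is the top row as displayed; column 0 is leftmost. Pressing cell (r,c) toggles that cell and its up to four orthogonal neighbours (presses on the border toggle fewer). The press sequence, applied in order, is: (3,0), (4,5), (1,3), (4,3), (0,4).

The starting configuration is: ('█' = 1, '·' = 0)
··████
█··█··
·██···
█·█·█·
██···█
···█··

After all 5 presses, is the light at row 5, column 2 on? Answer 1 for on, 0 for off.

0

[0] ··████
█··█··
·██···
█·█·█·
██···█
···█··
[1] ··████
█··█··
███···
·██·█·
·█···█
···█··
[2] ··████
█··█··
███···
·██·██
·█··█·
···█·█
[3] ··█·██
█·█·█·
████··
·██·██
·█··█·
···█·█
[4] ··█·██
█·█·█·
████··
·█████
·███··
·····█
[5] ··██··
█·█···
████··
·█████
·███··
·····█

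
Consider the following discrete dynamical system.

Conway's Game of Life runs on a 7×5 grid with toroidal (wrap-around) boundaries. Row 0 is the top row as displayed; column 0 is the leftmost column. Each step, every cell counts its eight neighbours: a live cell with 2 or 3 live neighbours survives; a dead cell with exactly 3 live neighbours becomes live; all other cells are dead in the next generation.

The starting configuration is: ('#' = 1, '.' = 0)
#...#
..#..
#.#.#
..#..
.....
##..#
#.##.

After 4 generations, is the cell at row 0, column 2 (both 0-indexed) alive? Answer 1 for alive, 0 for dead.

t=0: #...#
..#..
#.#.#
..#..
.....
##..#
#.##.
t=1: #.#.#
.....
..#..
.#.#.
##...
#####
..##.
t=2: .##.#
.#.#.
..#..
##...
.....
.....
.....
t=3: ####.
##.#.
#.#..
.#...
.....
.....
.....
t=4: #..#.
...#.
#.#.#
.#...
.....
.....
.##..

0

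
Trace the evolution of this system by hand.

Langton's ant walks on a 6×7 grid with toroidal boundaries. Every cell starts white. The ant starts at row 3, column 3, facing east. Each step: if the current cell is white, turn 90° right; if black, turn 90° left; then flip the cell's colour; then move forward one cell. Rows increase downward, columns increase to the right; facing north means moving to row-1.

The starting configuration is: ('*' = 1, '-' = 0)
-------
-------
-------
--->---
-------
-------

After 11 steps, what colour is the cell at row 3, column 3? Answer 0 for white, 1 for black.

gen 0: -------
-------
-------
--->---
-------
-------
gen 1: -------
-------
-------
---*---
---v---
-------
gen 2: -------
-------
-------
---*---
--<*---
-------
gen 3: -------
-------
-------
--^*---
--**---
-------
gen 4: -------
-------
-------
--*>---
--**---
-------
gen 5: -------
-------
---^---
--*----
--**---
-------
gen 6: -------
-------
---*>--
--*----
--**---
-------
gen 7: -------
-------
---**--
--*-v--
--**---
-------
gen 8: -------
-------
---**--
--*<*--
--**---
-------
gen 9: -------
-------
---^*--
--***--
--**---
-------
gen 10: -------
-------
--<-*--
--***--
--**---
-------
gen 11: -------
--^----
--*-*--
--***--
--**---
-------

1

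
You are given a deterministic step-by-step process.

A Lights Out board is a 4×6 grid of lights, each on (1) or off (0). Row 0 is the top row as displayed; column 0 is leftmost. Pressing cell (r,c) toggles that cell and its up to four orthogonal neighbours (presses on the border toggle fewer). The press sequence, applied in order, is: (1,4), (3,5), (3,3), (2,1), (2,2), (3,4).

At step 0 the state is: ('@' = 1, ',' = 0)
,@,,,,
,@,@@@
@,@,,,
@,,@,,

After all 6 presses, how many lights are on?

9

0) ,@,,,,
,@,@@@
@,@,,,
@,,@,,
1) ,@,,@,
,@,,,,
@,@,@,
@,,@,,
2) ,@,,@,
,@,,,,
@,@,@@
@,,@@@
3) ,@,,@,
,@,,,,
@,@@@@
@,@,,@
4) ,@,,@,
,,,,,,
,@,@@@
@@@,,@
5) ,@,,@,
,,@,,,
,,@,@@
@@,,,@
6) ,@,,@,
,,@,,,
,,@,,@
@@,@@,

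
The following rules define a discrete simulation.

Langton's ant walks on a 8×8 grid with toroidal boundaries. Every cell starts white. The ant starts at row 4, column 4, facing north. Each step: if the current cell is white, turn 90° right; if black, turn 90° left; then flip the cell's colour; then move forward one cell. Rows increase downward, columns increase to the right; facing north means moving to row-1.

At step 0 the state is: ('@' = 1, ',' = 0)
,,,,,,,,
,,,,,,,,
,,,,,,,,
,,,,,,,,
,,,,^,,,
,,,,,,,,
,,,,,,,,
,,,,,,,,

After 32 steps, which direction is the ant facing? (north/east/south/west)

south

[0] ,,,,,,,,
,,,,,,,,
,,,,,,,,
,,,,,,,,
,,,,^,,,
,,,,,,,,
,,,,,,,,
,,,,,,,,
[1] ,,,,,,,,
,,,,,,,,
,,,,,,,,
,,,,,,,,
,,,,@>,,
,,,,,,,,
,,,,,,,,
,,,,,,,,
[2] ,,,,,,,,
,,,,,,,,
,,,,,,,,
,,,,,,,,
,,,,@@,,
,,,,,v,,
,,,,,,,,
,,,,,,,,
[3] ,,,,,,,,
,,,,,,,,
,,,,,,,,
,,,,,,,,
,,,,@@,,
,,,,<@,,
,,,,,,,,
,,,,,,,,
[4] ,,,,,,,,
,,,,,,,,
,,,,,,,,
,,,,,,,,
,,,,^@,,
,,,,@@,,
,,,,,,,,
,,,,,,,,
[5] ,,,,,,,,
,,,,,,,,
,,,,,,,,
,,,,,,,,
,,,<,@,,
,,,,@@,,
,,,,,,,,
,,,,,,,,
[6] ,,,,,,,,
,,,,,,,,
,,,,,,,,
,,,^,,,,
,,,@,@,,
,,,,@@,,
,,,,,,,,
,,,,,,,,
[7] ,,,,,,,,
,,,,,,,,
,,,,,,,,
,,,@>,,,
,,,@,@,,
,,,,@@,,
,,,,,,,,
,,,,,,,,
[8] ,,,,,,,,
,,,,,,,,
,,,,,,,,
,,,@@,,,
,,,@v@,,
,,,,@@,,
,,,,,,,,
,,,,,,,,
[9] ,,,,,,,,
,,,,,,,,
,,,,,,,,
,,,@@,,,
,,,<@@,,
,,,,@@,,
,,,,,,,,
,,,,,,,,
[10] ,,,,,,,,
,,,,,,,,
,,,,,,,,
,,,@@,,,
,,,,@@,,
,,,v@@,,
,,,,,,,,
,,,,,,,,
[11] ,,,,,,,,
,,,,,,,,
,,,,,,,,
,,,@@,,,
,,,,@@,,
,,<@@@,,
,,,,,,,,
,,,,,,,,
[12] ,,,,,,,,
,,,,,,,,
,,,,,,,,
,,,@@,,,
,,^,@@,,
,,@@@@,,
,,,,,,,,
,,,,,,,,
[13] ,,,,,,,,
,,,,,,,,
,,,,,,,,
,,,@@,,,
,,@>@@,,
,,@@@@,,
,,,,,,,,
,,,,,,,,
[14] ,,,,,,,,
,,,,,,,,
,,,,,,,,
,,,@@,,,
,,@@@@,,
,,@v@@,,
,,,,,,,,
,,,,,,,,
[15] ,,,,,,,,
,,,,,,,,
,,,,,,,,
,,,@@,,,
,,@@@@,,
,,@,>@,,
,,,,,,,,
,,,,,,,,
[16] ,,,,,,,,
,,,,,,,,
,,,,,,,,
,,,@@,,,
,,@@^@,,
,,@,,@,,
,,,,,,,,
,,,,,,,,
[17] ,,,,,,,,
,,,,,,,,
,,,,,,,,
,,,@@,,,
,,@<,@,,
,,@,,@,,
,,,,,,,,
,,,,,,,,
[18] ,,,,,,,,
,,,,,,,,
,,,,,,,,
,,,@@,,,
,,@,,@,,
,,@v,@,,
,,,,,,,,
,,,,,,,,
[19] ,,,,,,,,
,,,,,,,,
,,,,,,,,
,,,@@,,,
,,@,,@,,
,,<@,@,,
,,,,,,,,
,,,,,,,,
[20] ,,,,,,,,
,,,,,,,,
,,,,,,,,
,,,@@,,,
,,@,,@,,
,,,@,@,,
,,v,,,,,
,,,,,,,,
[21] ,,,,,,,,
,,,,,,,,
,,,,,,,,
,,,@@,,,
,,@,,@,,
,,,@,@,,
,<@,,,,,
,,,,,,,,
[22] ,,,,,,,,
,,,,,,,,
,,,,,,,,
,,,@@,,,
,,@,,@,,
,^,@,@,,
,@@,,,,,
,,,,,,,,
[23] ,,,,,,,,
,,,,,,,,
,,,,,,,,
,,,@@,,,
,,@,,@,,
,@>@,@,,
,@@,,,,,
,,,,,,,,
[24] ,,,,,,,,
,,,,,,,,
,,,,,,,,
,,,@@,,,
,,@,,@,,
,@@@,@,,
,@v,,,,,
,,,,,,,,
[25] ,,,,,,,,
,,,,,,,,
,,,,,,,,
,,,@@,,,
,,@,,@,,
,@@@,@,,
,@,>,,,,
,,,,,,,,
[26] ,,,,,,,,
,,,,,,,,
,,,,,,,,
,,,@@,,,
,,@,,@,,
,@@@,@,,
,@,@,,,,
,,,v,,,,
[27] ,,,,,,,,
,,,,,,,,
,,,,,,,,
,,,@@,,,
,,@,,@,,
,@@@,@,,
,@,@,,,,
,,<@,,,,
[28] ,,,,,,,,
,,,,,,,,
,,,,,,,,
,,,@@,,,
,,@,,@,,
,@@@,@,,
,@^@,,,,
,,@@,,,,
[29] ,,,,,,,,
,,,,,,,,
,,,,,,,,
,,,@@,,,
,,@,,@,,
,@@@,@,,
,@@>,,,,
,,@@,,,,
[30] ,,,,,,,,
,,,,,,,,
,,,,,,,,
,,,@@,,,
,,@,,@,,
,@@^,@,,
,@@,,,,,
,,@@,,,,
[31] ,,,,,,,,
,,,,,,,,
,,,,,,,,
,,,@@,,,
,,@,,@,,
,@<,,@,,
,@@,,,,,
,,@@,,,,
[32] ,,,,,,,,
,,,,,,,,
,,,,,,,,
,,,@@,,,
,,@,,@,,
,@,,,@,,
,@v,,,,,
,,@@,,,,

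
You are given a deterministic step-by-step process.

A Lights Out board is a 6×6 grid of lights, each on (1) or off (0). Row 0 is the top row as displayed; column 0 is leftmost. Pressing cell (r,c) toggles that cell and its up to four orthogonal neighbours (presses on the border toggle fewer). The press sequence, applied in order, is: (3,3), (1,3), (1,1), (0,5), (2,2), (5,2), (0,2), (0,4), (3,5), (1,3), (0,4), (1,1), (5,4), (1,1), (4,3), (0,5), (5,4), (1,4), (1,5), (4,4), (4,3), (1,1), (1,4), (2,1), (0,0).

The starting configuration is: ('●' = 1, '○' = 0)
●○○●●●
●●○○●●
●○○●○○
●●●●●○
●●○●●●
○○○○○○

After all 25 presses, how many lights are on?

[0] ●○○●●●
●●○○●●
●○○●○○
●●●●●○
●●○●●●
○○○○○○
[1] ●○○●●●
●●○○●●
●○○○○○
●●○○○○
●●○○●●
○○○○○○
[2] ●○○○●●
●●●●○●
●○○●○○
●●○○○○
●●○○●●
○○○○○○
[3] ●●○○●●
○○○●○●
●●○●○○
●●○○○○
●●○○●●
○○○○○○
[4] ●●○○○○
○○○●○○
●●○●○○
●●○○○○
●●○○●●
○○○○○○
[5] ●●○○○○
○○●●○○
●○●○○○
●●●○○○
●●○○●●
○○○○○○
[6] ●●○○○○
○○●●○○
●○●○○○
●●●○○○
●●●○●●
○●●●○○
[7] ●○●●○○
○○○●○○
●○●○○○
●●●○○○
●●●○●●
○●●●○○
[8] ●○●○●●
○○○●●○
●○●○○○
●●●○○○
●●●○●●
○●●●○○
[9] ●○●○●●
○○○●●○
●○●○○●
●●●○●●
●●●○●○
○●●●○○
[10] ●○●●●●
○○●○○○
●○●●○●
●●●○●●
●●●○●○
○●●●○○
[11] ●○●○○○
○○●○●○
●○●●○●
●●●○●●
●●●○●○
○●●●○○
[12] ●●●○○○
●●○○●○
●●●●○●
●●●○●●
●●●○●○
○●●●○○
[13] ●●●○○○
●●○○●○
●●●●○●
●●●○●●
●●●○○○
○●●○●●
[14] ●○●○○○
○○●○●○
●○●●○●
●●●○●●
●●●○○○
○●●○●●
[15] ●○●○○○
○○●○●○
●○●●○●
●●●●●●
●●○●●○
○●●●●●
[16] ●○●○●●
○○●○●●
●○●●○●
●●●●●●
●●○●●○
○●●●●●
[17] ●○●○●●
○○●○●●
●○●●○●
●●●●●●
●●○●○○
○●●○○○
[18] ●○●○○●
○○●●○○
●○●●●●
●●●●●●
●●○●○○
○●●○○○
[19] ●○●○○○
○○●●●●
●○●●●○
●●●●●●
●●○●○○
○●●○○○
[20] ●○●○○○
○○●●●●
●○●●●○
●●●●○●
●●○○●●
○●●○●○
[21] ●○●○○○
○○●●●●
●○●●●○
●●●○○●
●●●●○●
○●●●●○
[22] ●●●○○○
●●○●●●
●●●●●○
●●●○○●
●●●●○●
○●●●●○
[23] ●●●○●○
●●○○○○
●●●●○○
●●●○○●
●●●●○●
○●●●●○
[24] ●●●○●○
●○○○○○
○○○●○○
●○●○○●
●●●●○●
○●●●●○
[25] ○○●○●○
○○○○○○
○○○●○○
●○●○○●
●●●●○●
○●●●●○

15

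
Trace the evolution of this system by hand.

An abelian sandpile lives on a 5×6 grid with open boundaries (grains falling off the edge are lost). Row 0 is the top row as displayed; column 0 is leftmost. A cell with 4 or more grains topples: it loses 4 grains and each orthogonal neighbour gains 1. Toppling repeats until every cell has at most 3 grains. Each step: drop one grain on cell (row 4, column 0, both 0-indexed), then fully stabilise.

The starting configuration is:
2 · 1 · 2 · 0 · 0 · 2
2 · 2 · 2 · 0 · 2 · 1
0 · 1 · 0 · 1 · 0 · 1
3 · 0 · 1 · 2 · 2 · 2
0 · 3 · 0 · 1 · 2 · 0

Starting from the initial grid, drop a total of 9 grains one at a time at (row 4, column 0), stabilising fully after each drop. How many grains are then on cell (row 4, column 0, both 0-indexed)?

0) 2 · 1 · 2 · 0 · 0 · 2
2 · 2 · 2 · 0 · 2 · 1
0 · 1 · 0 · 1 · 0 · 1
3 · 0 · 1 · 2 · 2 · 2
0 · 3 · 0 · 1 · 2 · 0
1) 2 · 1 · 2 · 0 · 0 · 2
2 · 2 · 2 · 0 · 2 · 1
0 · 1 · 0 · 1 · 0 · 1
3 · 0 · 1 · 2 · 2 · 2
1 · 3 · 0 · 1 · 2 · 0
2) 2 · 1 · 2 · 0 · 0 · 2
2 · 2 · 2 · 0 · 2 · 1
0 · 1 · 0 · 1 · 0 · 1
3 · 0 · 1 · 2 · 2 · 2
2 · 3 · 0 · 1 · 2 · 0
3) 2 · 1 · 2 · 0 · 0 · 2
2 · 2 · 2 · 0 · 2 · 1
0 · 1 · 0 · 1 · 0 · 1
3 · 0 · 1 · 2 · 2 · 2
3 · 3 · 0 · 1 · 2 · 0
4) 2 · 1 · 2 · 0 · 0 · 2
2 · 2 · 2 · 0 · 2 · 1
1 · 1 · 0 · 1 · 0 · 1
0 · 2 · 1 · 2 · 2 · 2
2 · 0 · 1 · 1 · 2 · 0
5) 2 · 1 · 2 · 0 · 0 · 2
2 · 2 · 2 · 0 · 2 · 1
1 · 1 · 0 · 1 · 0 · 1
0 · 2 · 1 · 2 · 2 · 2
3 · 0 · 1 · 1 · 2 · 0
6) 2 · 1 · 2 · 0 · 0 · 2
2 · 2 · 2 · 0 · 2 · 1
1 · 1 · 0 · 1 · 0 · 1
1 · 2 · 1 · 2 · 2 · 2
0 · 1 · 1 · 1 · 2 · 0
7) 2 · 1 · 2 · 0 · 0 · 2
2 · 2 · 2 · 0 · 2 · 1
1 · 1 · 0 · 1 · 0 · 1
1 · 2 · 1 · 2 · 2 · 2
1 · 1 · 1 · 1 · 2 · 0
8) 2 · 1 · 2 · 0 · 0 · 2
2 · 2 · 2 · 0 · 2 · 1
1 · 1 · 0 · 1 · 0 · 1
1 · 2 · 1 · 2 · 2 · 2
2 · 1 · 1 · 1 · 2 · 0
9) 2 · 1 · 2 · 0 · 0 · 2
2 · 2 · 2 · 0 · 2 · 1
1 · 1 · 0 · 1 · 0 · 1
1 · 2 · 1 · 2 · 2 · 2
3 · 1 · 1 · 1 · 2 · 0

3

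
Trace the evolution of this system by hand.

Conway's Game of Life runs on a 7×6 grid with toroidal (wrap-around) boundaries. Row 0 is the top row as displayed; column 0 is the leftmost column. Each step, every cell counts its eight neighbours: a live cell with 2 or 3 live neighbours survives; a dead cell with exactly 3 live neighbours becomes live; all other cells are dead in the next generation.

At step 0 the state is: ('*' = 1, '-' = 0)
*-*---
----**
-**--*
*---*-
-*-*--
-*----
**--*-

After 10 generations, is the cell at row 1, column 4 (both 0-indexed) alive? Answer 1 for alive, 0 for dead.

0) *-*---
----**
-**--*
*---*-
-*-*--
-*----
**--*-
1) *--**-
--****
-*-*--
*--***
***---
-*----
*-*--*
2) *-----
**---*
-*----
---***
--***-
-----*
*-****
3) --**--
-*---*
-**---
-----*
--*---
**----
**-**-
4) ---*-*
**-*--
-**---
-**---
**----
*--*-*
*--***
5) -*-*--
**-**-
---*--
------
-----*
--**--
--**--
6) **----
**-**-
--***-
------
------
--***-
-*--*-
7) ---**-
*---*-
-**-**
---*--
---*--
--***-
**--**
8) -*-*--
***---
***-**
---*--
------
***---
**----
9) ------
----*-
----**
******
-**---
*-*---
------
10) ------
----**
-**---
------
----*-
--*---
------

1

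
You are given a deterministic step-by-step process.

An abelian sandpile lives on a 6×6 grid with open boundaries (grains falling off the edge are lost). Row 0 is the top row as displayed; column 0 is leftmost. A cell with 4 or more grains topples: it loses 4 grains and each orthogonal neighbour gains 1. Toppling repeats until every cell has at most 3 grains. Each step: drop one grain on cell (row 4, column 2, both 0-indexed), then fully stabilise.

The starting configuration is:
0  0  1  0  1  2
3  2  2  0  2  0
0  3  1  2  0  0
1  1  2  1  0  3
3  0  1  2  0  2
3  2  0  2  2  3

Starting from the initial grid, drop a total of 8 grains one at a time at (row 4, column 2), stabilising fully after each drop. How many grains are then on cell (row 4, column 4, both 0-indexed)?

0) 0  0  1  0  1  2
3  2  2  0  2  0
0  3  1  2  0  0
1  1  2  1  0  3
3  0  1  2  0  2
3  2  0  2  2  3
1) 0  0  1  0  1  2
3  2  2  0  2  0
0  3  1  2  0  0
1  1  2  1  0  3
3  0  2  2  0  2
3  2  0  2  2  3
2) 0  0  1  0  1  2
3  2  2  0  2  0
0  3  1  2  0  0
1  1  2  1  0  3
3  0  3  2  0  2
3  2  0  2  2  3
3) 0  0  1  0  1  2
3  2  2  0  2  0
0  3  1  2  0  0
1  1  3  1  0  3
3  1  0  3  0  2
3  2  1  2  2  3
4) 0  0  1  0  1  2
3  2  2  0  2  0
0  3  1  2  0  0
1  1  3  1  0  3
3  1  1  3  0  2
3  2  1  2  2  3
5) 0  0  1  0  1  2
3  2  2  0  2  0
0  3  1  2  0  0
1  1  3  1  0  3
3  1  2  3  0  2
3  2  1  2  2  3
6) 0  0  1  0  1  2
3  2  2  0  2  0
0  3  1  2  0  0
1  1  3  1  0  3
3  1  3  3  0  2
3  2  1  2  2  3
7) 0  0  1  0  1  2
3  2  2  0  2  0
0  3  2  2  0  0
1  2  0  3  0  3
3  2  2  0  1  2
3  2  2  3  2  3
8) 0  0  1  0  1  2
3  2  2  0  2  0
0  3  2  2  0  0
1  2  0  3  0  3
3  2  3  0  1  2
3  2  2  3  2  3

1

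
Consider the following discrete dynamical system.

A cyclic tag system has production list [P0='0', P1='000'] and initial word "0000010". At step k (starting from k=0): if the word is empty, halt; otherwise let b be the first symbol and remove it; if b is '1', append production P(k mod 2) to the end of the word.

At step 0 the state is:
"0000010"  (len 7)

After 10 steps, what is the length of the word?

step 0: "0000010"  (len 7)
step 1: "000010"  (len 6)
step 2: "00010"  (len 5)
step 3: "0010"  (len 4)
step 4: "010"  (len 3)
step 5: "10"  (len 2)
step 6: "0000"  (len 4)
step 7: "000"  (len 3)
step 8: "00"  (len 2)
step 9: "0"  (len 1)
step 10: (halted — word empty)

0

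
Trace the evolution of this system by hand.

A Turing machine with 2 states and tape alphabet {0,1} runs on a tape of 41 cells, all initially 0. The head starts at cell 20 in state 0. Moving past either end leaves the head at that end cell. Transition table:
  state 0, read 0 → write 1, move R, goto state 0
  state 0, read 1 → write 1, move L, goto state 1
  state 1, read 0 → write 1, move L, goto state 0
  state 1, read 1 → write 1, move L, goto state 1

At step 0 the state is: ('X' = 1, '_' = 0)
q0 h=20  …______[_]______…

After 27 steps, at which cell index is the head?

0) q0 h=20  …______[_]______…
1) q0 h=21  …_____X[_]______…
2) q0 h=22  …____XX[_]______…
3) q0 h=23  …___XXX[_]______…
4) q0 h=24  …__XXXX[_]______…
5) q0 h=25  …_XXXXX[_]______…
6) q0 h=26  …XXXXXX[_]______…
7) q0 h=27  …XXXXXX[_]______…
8) q0 h=28  …XXXXXX[_]______…
9) q0 h=29  …XXXXXX[_]______…
10) q0 h=30  …XXXXXX[_]______…
11) q0 h=31  …XXXXXX[_]______…
12) q0 h=32  …XXXXXX[_]______…
13) q0 h=33  …XXXXXX[_]______…
14) q0 h=34  …XXXXXX[_]______|
15) q0 h=35  …XXXXXX[_]_____|
16) q0 h=36  …XXXXXX[_]____|
17) q0 h=37  …XXXXXX[_]___|
18) q0 h=38  …XXXXXX[_]__|
19) q0 h=39  …XXXXXX[_]_|
20) q0 h=40  …XXXXXX[_]|
21) q0 h=40  …XXXXXX[X]|
22) q1 h=39  …XXXXXX[X]X|
23) q1 h=38  …XXXXXX[X]XX|
24) q1 h=37  …XXXXXX[X]XXX|
25) q1 h=36  …XXXXXX[X]XXXX|
26) q1 h=35  …XXXXXX[X]XXXXX|
27) q1 h=34  …XXXXXX[X]XXXXXX|

34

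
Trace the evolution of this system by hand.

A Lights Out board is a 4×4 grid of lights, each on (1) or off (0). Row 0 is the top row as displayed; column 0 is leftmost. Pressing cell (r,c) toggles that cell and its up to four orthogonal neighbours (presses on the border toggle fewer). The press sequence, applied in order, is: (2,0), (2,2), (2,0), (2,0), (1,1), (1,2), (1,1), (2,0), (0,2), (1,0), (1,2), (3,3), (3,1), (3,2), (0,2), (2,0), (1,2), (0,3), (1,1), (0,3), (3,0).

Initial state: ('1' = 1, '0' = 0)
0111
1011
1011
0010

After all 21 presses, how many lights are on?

7

0) 0111
1011
1011
0010
1) 0111
0011
0111
1010
2) 0111
0001
0000
1000
3) 0111
1001
1100
0000
4) 0111
0001
0000
1000
5) 0011
1111
0100
1000
6) 0001
1000
0110
1000
7) 0101
0110
0010
1000
8) 0101
1110
1110
0000
9) 0010
1100
1110
0000
10) 1010
0000
0110
0000
11) 1000
0111
0100
0000
12) 1000
0111
0101
0011
13) 1000
0111
0001
1101
14) 1000
0111
0011
1010
15) 1111
0101
0011
1010
16) 1111
1101
1111
0010
17) 1101
1010
1101
0010
18) 1110
1011
1101
0010
19) 1010
0101
1001
0010
20) 1001
0100
1001
0010
21) 1001
0100
0001
1110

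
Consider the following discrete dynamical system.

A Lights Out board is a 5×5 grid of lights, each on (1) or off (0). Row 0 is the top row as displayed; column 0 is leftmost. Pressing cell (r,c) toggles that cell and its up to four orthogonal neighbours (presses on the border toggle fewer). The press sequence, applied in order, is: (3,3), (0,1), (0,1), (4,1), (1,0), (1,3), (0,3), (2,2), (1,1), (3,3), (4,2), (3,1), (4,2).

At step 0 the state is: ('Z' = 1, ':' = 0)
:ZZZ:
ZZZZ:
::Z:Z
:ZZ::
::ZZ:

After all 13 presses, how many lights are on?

15

t=0: :ZZZ:
ZZZZ:
::Z:Z
:ZZ::
::ZZ:
t=1: :ZZZ:
ZZZZ:
::ZZZ
:Z:ZZ
::Z::
t=2: Z::Z:
Z:ZZ:
::ZZZ
:Z:ZZ
::Z::
t=3: :ZZZ:
ZZZZ:
::ZZZ
:Z:ZZ
::Z::
t=4: :ZZZ:
ZZZZ:
::ZZZ
:::ZZ
ZZ:::
t=5: ZZZZ:
::ZZ:
Z:ZZZ
:::ZZ
ZZ:::
t=6: ZZZ::
::::Z
Z:Z:Z
:::ZZ
ZZ:::
t=7: ZZ:ZZ
:::ZZ
Z:Z:Z
:::ZZ
ZZ:::
t=8: ZZ:ZZ
::ZZZ
ZZ:ZZ
::ZZZ
ZZ:::
t=9: Z::ZZ
ZZ:ZZ
Z::ZZ
::ZZZ
ZZ:::
t=10: Z::ZZ
ZZ:ZZ
Z:::Z
:::::
ZZ:Z:
t=11: Z::ZZ
ZZ:ZZ
Z:::Z
::Z::
Z:Z::
t=12: Z::ZZ
ZZ:ZZ
ZZ::Z
ZZ:::
ZZZ::
t=13: Z::ZZ
ZZ:ZZ
ZZ::Z
ZZZ::
Z::Z:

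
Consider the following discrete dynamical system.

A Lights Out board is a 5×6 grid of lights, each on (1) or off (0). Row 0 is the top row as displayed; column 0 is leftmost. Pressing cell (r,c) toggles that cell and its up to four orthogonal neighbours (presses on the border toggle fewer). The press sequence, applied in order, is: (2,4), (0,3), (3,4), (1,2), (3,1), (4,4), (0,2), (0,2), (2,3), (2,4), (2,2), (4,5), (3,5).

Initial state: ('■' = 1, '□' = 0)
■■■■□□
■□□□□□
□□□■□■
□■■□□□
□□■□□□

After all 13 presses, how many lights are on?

[0] ■■■■□□
■□□□□□
□□□■□■
□■■□□□
□□■□□□
[1] ■■■■□□
■□□□■□
□□□□■□
□■■□■□
□□■□□□
[2] ■■□□■□
■□□■■□
□□□□■□
□■■□■□
□□■□□□
[3] ■■□□■□
■□□■■□
□□□□□□
□■■■□■
□□■□■□
[4] ■■■□■□
■■■□■□
□□■□□□
□■■■□■
□□■□■□
[5] ■■■□■□
■■■□■□
□■■□□□
■□□■□■
□■■□■□
[6] ■■■□■□
■■■□■□
□■■□□□
■□□■■■
□■■■□■
[7] ■□□■■□
■■□□■□
□■■□□□
■□□■■■
□■■■□■
[8] ■■■□■□
■■■□■□
□■■□□□
■□□■■■
□■■■□■
[9] ■■■□■□
■■■■■□
□■□■■□
■□□□■■
□■■■□■
[10] ■■■□■□
■■■■□□
□■□□□■
■□□□□■
□■■■□■
[11] ■■■□■□
■■□■□□
□□■■□■
■□■□□■
□■■■□■
[12] ■■■□■□
■■□■□□
□□■■□■
■□■□□□
□■■■■□
[13] ■■■□■□
■■□■□□
□□■■□□
■□■□■■
□■■■■■

18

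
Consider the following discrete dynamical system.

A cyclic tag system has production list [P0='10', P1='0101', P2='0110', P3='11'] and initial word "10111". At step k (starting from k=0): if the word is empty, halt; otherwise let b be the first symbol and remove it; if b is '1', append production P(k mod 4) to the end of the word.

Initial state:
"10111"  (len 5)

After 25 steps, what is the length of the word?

22

[0] "10111"  (len 5)
[1] "011110"  (len 6)
[2] "11110"  (len 5)
[3] "11100110"  (len 8)
[4] "110011011"  (len 9)
[5] "1001101110"  (len 10)
[6] "0011011100101"  (len 13)
[7] "011011100101"  (len 12)
[8] "11011100101"  (len 11)
[9] "101110010110"  (len 12)
[10] "011100101100101"  (len 15)
[11] "11100101100101"  (len 14)
[12] "110010110010111"  (len 15)
[13] "1001011001011110"  (len 16)
[14] "0010110010111100101"  (len 19)
[15] "010110010111100101"  (len 18)
[16] "10110010111100101"  (len 17)
[17] "011001011110010110"  (len 18)
[18] "11001011110010110"  (len 17)
[19] "10010111100101100110"  (len 20)
[20] "001011110010110011011"  (len 21)
[21] "01011110010110011011"  (len 20)
[22] "1011110010110011011"  (len 19)
[23] "0111100101100110110110"  (len 22)
[24] "111100101100110110110"  (len 21)
[25] "1110010110011011011010"  (len 22)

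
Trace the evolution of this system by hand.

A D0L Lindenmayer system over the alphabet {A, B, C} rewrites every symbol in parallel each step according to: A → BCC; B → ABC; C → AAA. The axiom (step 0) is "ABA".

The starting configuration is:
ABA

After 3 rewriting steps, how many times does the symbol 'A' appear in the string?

0) ABA
1) BCCABCBCC
2) ABCAAAAAABCCABCAAAABCAAAAAA
3) BCCABCAAABCCBCCBCCBCCBCCBCCABCAAAAAABCCABCAAABCCBCCBCCBCCABCAAABCCBCCBCCBCCBCCBCC

19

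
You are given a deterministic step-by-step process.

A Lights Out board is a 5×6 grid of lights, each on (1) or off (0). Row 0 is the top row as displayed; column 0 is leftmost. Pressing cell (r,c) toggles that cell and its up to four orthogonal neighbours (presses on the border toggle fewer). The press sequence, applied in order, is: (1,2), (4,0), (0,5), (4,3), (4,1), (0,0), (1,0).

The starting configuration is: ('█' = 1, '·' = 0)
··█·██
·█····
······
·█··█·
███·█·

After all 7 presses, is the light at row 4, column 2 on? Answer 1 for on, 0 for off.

k=0  ··█·██
·█····
······
·█··█·
███·█·
k=1  ····██
··██··
··█···
·█··█·
███·█·
k=2  ····██
··██··
··█···
██··█·
··█·█·
k=3  ······
··██·█
··█···
██··█·
··█·█·
k=4  ······
··██·█
··█···
██·██·
···█··
k=5  ······
··██·█
··█···
█··██·
████··
k=6  ██····
█·██·█
··█···
█··██·
████··
k=7  ·█····
·███·█
█·█···
█··██·
████··

1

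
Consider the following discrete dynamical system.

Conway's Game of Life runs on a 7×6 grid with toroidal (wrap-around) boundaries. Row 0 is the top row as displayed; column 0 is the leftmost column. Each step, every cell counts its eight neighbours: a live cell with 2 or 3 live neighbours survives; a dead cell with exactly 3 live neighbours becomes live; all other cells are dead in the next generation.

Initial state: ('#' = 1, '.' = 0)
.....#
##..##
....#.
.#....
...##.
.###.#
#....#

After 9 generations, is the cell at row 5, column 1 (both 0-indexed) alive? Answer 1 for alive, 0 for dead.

step 0: .....#
##..##
....#.
.#....
...##.
.###.#
#....#
step 1: .#....
#...#.
.#..#.
...##.
##.##.
.###.#
.##..#
step 2: .##..#
##...#
....#.
##....
##....
.....#
...##.
step 3: .###.#
.##.##
......
##...#
.#...#
#...##
#.####
step 4: ......
.#..##
..#.#.
.#...#
.#....
..#...
......
step 5: ......
...###
.####.
###...
###...
......
......
step 6: ....#.
.....#
......
.....#
#.#...
.#....
......
step 7: ......
......
......
......
##....
.#....
......
step 8: ......
......
......
......
##....
##....
......
step 9: ......
......
......
......
##....
##....
......

1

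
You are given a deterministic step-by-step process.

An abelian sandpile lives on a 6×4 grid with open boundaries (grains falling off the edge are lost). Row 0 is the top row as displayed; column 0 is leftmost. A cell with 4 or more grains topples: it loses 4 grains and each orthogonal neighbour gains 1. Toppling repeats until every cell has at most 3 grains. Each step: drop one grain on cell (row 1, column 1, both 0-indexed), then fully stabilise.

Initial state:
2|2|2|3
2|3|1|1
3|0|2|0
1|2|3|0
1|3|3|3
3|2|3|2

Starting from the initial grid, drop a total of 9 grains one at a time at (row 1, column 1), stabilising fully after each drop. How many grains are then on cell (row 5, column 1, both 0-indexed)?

1

0) 2|2|2|3
2|3|1|1
3|0|2|0
1|2|3|0
1|3|3|3
3|2|3|2
1) 2|3|2|3
3|0|2|1
3|1|2|0
1|2|3|0
1|3|3|3
3|2|3|2
2) 2|3|2|3
3|1|2|1
3|1|2|0
1|2|3|0
1|3|3|3
3|2|3|2
3) 2|3|2|3
3|2|2|1
3|1|2|0
1|2|3|0
1|3|3|3
3|2|3|2
4) 2|3|2|3
3|3|2|1
3|1|2|0
1|2|3|0
1|3|3|3
3|2|3|2
5) 0|1|3|3
2|2|3|1
0|3|2|0
2|2|3|0
1|3|3|3
3|2|3|2
6) 0|1|3|3
2|3|3|1
0|3|2|0
2|2|3|0
1|3|3|3
3|2|3|2
7) 0|3|1|0
3|2|2|3
1|2|1|1
3|1|2|2
3|2|3|1
0|1|2|0
8) 0|3|1|0
3|3|2|3
1|2|1|1
3|1|2|2
3|2|3|1
0|1|2|0
9) 2|0|2|0
0|2|3|3
2|3|1|1
3|1|2|2
3|2|3|1
0|1|2|0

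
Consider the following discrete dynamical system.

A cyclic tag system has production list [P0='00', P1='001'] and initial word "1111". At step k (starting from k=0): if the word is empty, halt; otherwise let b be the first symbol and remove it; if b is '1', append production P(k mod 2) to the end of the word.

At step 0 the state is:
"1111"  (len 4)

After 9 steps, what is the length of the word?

7

[0] "1111"  (len 4)
[1] "11100"  (len 5)
[2] "1100001"  (len 7)
[3] "10000100"  (len 8)
[4] "0000100001"  (len 10)
[5] "000100001"  (len 9)
[6] "00100001"  (len 8)
[7] "0100001"  (len 7)
[8] "100001"  (len 6)
[9] "0000100"  (len 7)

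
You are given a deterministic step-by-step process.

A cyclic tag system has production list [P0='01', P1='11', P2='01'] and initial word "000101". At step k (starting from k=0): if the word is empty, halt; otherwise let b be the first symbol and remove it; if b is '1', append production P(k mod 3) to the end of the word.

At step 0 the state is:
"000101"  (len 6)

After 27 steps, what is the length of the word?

9

k=0  "000101"  (len 6)
k=1  "00101"  (len 5)
k=2  "0101"  (len 4)
k=3  "101"  (len 3)
k=4  "0101"  (len 4)
k=5  "101"  (len 3)
k=6  "0101"  (len 4)
k=7  "101"  (len 3)
k=8  "0111"  (len 4)
k=9  "111"  (len 3)
k=10  "1101"  (len 4)
k=11  "10111"  (len 5)
k=12  "011101"  (len 6)
k=13  "11101"  (len 5)
k=14  "110111"  (len 6)
k=15  "1011101"  (len 7)
k=16  "01110101"  (len 8)
k=17  "1110101"  (len 7)
k=18  "11010101"  (len 8)
k=19  "101010101"  (len 9)
k=20  "0101010111"  (len 10)
k=21  "101010111"  (len 9)
k=22  "0101011101"  (len 10)
k=23  "101011101"  (len 9)
k=24  "0101110101"  (len 10)
k=25  "101110101"  (len 9)
k=26  "0111010111"  (len 10)
k=27  "111010111"  (len 9)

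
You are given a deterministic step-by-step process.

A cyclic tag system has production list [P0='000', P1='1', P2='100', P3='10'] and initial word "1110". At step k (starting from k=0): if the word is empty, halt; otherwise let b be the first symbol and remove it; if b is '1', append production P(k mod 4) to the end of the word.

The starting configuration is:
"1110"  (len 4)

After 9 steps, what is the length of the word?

gen 0: "1110"  (len 4)
gen 1: "110000"  (len 6)
gen 2: "100001"  (len 6)
gen 3: "00001100"  (len 8)
gen 4: "0001100"  (len 7)
gen 5: "001100"  (len 6)
gen 6: "01100"  (len 5)
gen 7: "1100"  (len 4)
gen 8: "10010"  (len 5)
gen 9: "0010000"  (len 7)

7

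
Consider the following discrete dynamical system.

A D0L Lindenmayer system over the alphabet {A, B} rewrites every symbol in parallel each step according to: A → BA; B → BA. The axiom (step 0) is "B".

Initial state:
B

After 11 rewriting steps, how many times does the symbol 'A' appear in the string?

1024

[0] B
[1] BA
[2] BABA
[3] BABABABA
[4] BABABABABABABABA
[5] BABABABABABABABABABABABABABABABA
[6] BABABABABABABABABABABABABABABABABABABABABABABABABABABABABABABABA
[7] BABABABABABABABABABABABABABABABABABABABABABABABABABABABABA…BABABABABABABABABABABABABABABABABABABABABABABABABABABABABA  (len 128)
[8] BABABABABABABABABABABABABABABABABABABABABABABABABABABABABA…BABABABABABABABABABABABABABABABABABABABABABABABABABABABABA  (len 256)
[9] BABABABABABABABABABABABABABABABABABABABABABABABABABABABABA…BABABABABABABABABABABABABABABABABABABABABABABABABABABABABA  (len 512)
[10] BABABABABABABABABABABABABABABABABABABABABABABABABABABABABA…BABABABABABABABABABABABABABABABABABABABABABABABABABABABABA  (len 1024)
[11] BABABABABABABABABABABABABABABABABABABABABABABABABABABABABA…BABABABABABABABABABABABABABABABABABABABABABABABABABABABABA  (len 2048)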